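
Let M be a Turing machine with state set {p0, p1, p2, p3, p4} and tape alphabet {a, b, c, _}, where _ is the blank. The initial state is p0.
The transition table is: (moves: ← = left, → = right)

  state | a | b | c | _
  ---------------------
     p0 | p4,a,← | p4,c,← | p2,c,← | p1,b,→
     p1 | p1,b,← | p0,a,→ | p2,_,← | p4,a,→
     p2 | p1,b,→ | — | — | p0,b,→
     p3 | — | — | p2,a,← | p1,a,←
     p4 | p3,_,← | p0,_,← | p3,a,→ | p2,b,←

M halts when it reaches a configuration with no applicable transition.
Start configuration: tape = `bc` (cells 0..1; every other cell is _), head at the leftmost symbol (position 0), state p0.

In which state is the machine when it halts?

p3

p0 | ___[b]c   read b → write c, move ←, go to p4
p4 | __[_]cc   read _ → write b, move ←, go to p2
p2 | _[_]bcc   read _ → write b, move →, go to p0
p0 | _b[b]cc   read b → write c, move ←, go to p4
p4 | _[b]ccc   read b → write _, move ←, go to p0
p0 | [_]_ccc   read _ → write b, move →, go to p1
p1 | b[_]ccc   read _ → write a, move →, go to p4
p4 | ba[c]cc   read c → write a, move →, go to p3
p3 | baa[c]c   read c → write a, move ←, go to p2
p2 | ba[a]ac   read a → write b, move →, go to p1
p1 | bab[a]c   read a → write b, move ←, go to p1
p1 | ba[b]bc   read b → write a, move →, go to p0
p0 | baa[b]c   read b → write c, move ←, go to p4
p4 | ba[a]cc   read a → write _, move ←, go to p3
p3 | b[a]_cc
No transition is defined for (p3, a); M halts in state p3.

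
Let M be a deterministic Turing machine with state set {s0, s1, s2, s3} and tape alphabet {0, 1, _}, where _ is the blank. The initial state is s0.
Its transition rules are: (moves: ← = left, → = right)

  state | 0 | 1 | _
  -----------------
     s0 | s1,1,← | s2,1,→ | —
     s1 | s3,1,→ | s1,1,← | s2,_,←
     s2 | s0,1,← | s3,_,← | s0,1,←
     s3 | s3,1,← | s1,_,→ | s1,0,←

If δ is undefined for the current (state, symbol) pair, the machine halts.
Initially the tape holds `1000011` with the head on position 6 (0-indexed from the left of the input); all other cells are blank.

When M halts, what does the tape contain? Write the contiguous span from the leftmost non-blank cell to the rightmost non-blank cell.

s0 | __100001[1]_   read 1 → write 1, move →, go to s2
s2 | __1000011[_]   read _ → write 1, move ←, go to s0
s0 | __100001[1]1   read 1 → write 1, move →, go to s2
s2 | __1000011[1]   read 1 → write _, move ←, go to s3
s3 | __100001[1]_   read 1 → write _, move →, go to s1
s1 | __100001_[_]   read _ → write _, move ←, go to s2
s2 | __100001[_]_   read _ → write 1, move ←, go to s0
s0 | __10000[1]1_   read 1 → write 1, move →, go to s2
s2 | __100001[1]_   read 1 → write _, move ←, go to s3
s3 | __10000[1]__   read 1 → write _, move →, go to s1
s1 | __10000_[_]_   read _ → write _, move ←, go to s2
s2 | __10000[_]__   read _ → write 1, move ←, go to s0
s0 | __1000[0]1__   read 0 → write 1, move ←, go to s1
s1 | __100[0]11__   read 0 → write 1, move →, go to s3
s3 | __1001[1]1__   read 1 → write _, move →, go to s1
s1 | __1001_[1]__   read 1 → write 1, move ←, go to s1
s1 | __1001[_]1__   read _ → write _, move ←, go to s2
s2 | __100[1]_1__   read 1 → write _, move ←, go to s3
s3 | __10[0]__1__   read 0 → write 1, move ←, go to s3
s3 | __1[0]1__1__   read 0 → write 1, move ←, go to s3
s3 | __[1]11__1__   read 1 → write _, move →, go to s1
s1 | ___[1]1__1__   read 1 → write 1, move ←, go to s1
s1 | __[_]11__1__   read _ → write _, move ←, go to s2
s2 | _[_]_11__1__   read _ → write 1, move ←, go to s0
s0 | [_]1_11__1__
The non-blank tape span at halt is 1_11__1.

1_11__1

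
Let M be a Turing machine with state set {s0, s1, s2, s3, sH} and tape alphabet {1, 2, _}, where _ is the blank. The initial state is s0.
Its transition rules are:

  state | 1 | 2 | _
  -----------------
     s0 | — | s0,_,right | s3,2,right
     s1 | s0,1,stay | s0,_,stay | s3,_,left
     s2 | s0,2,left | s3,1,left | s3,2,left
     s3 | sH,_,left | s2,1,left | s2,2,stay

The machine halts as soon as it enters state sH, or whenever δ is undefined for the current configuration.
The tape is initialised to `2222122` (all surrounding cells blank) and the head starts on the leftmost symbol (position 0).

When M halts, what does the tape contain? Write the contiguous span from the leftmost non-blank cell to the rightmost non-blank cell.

122

s0 | [2]222122   read 2 → write _, move right, go to s0
s0 | _[2]22122   read 2 → write _, move right, go to s0
s0 | __[2]2122   read 2 → write _, move right, go to s0
s0 | ___[2]122   read 2 → write _, move right, go to s0
s0 | ____[1]22
The non-blank tape span at halt is 122.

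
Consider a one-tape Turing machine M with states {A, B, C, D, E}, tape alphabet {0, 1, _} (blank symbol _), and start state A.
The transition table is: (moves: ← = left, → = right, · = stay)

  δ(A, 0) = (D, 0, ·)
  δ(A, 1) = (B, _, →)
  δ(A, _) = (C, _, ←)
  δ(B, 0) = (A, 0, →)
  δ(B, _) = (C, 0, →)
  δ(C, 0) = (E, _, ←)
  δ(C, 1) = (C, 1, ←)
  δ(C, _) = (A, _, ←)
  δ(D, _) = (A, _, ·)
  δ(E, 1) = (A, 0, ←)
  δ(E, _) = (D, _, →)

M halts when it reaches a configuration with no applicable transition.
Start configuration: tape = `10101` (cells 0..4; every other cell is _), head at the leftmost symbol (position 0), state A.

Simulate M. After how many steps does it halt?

8

state=A head=0 tape=[1]0101__   (A,1)→(B,_,→)
state=B head=1 tape=_[0]101__   (B,0)→(A,0,→)
state=A head=2 tape=_0[1]01__   (A,1)→(B,_,→)
state=B head=3 tape=_0_[0]1__   (B,0)→(A,0,→)
state=A head=4 tape=_0_0[1]__   (A,1)→(B,_,→)
state=B head=5 tape=_0_0_[_]_   (B,_)→(C,0,→)
state=C head=6 tape=_0_0_0[_]   (C,_)→(A,_,←)
state=A head=5 tape=_0_0_[0]_   (A,0)→(D,0,·)
state=D head=5 tape=_0_0_[0]_
M halts after 8 transitions.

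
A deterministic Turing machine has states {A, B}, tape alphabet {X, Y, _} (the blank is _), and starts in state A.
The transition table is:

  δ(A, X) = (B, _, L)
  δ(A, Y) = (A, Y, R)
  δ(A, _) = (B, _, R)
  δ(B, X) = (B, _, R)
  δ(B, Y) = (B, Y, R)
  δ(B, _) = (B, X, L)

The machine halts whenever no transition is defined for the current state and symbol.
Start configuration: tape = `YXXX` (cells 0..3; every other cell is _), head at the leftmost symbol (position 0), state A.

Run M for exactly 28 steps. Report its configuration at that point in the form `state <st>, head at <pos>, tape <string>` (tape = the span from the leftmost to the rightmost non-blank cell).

A | [Y]XXX___   read Y → write Y, move R, go to A
A | Y[X]XX___   read X → write _, move L, go to B
B | [Y]_XX___   read Y → write Y, move R, go to B
B | Y[_]XX___   read _ → write X, move L, go to B
B | [Y]XXX___   read Y → write Y, move R, go to B
B | Y[X]XX___   read X → write _, move R, go to B
B | Y_[X]X___   read X → write _, move R, go to B
B | Y__[X]___   read X → write _, move R, go to B
B | Y___[_]__   read _ → write X, move L, go to B
B | Y__[_]X__   read _ → write X, move L, go to B
B | Y_[_]XX__   read _ → write X, move L, go to B
B | Y[_]XXX__   read _ → write X, move L, go to B
B | [Y]XXXX__   read Y → write Y, move R, go to B
B | Y[X]XXX__   read X → write _, move R, go to B
B | Y_[X]XX__   read X → write _, move R, go to B
B | Y__[X]X__   read X → write _, move R, go to B
B | Y___[X]__   read X → write _, move R, go to B
B | Y____[_]_   read _ → write X, move L, go to B
B | Y___[_]X_   read _ → write X, move L, go to B
B | Y__[_]XX_   read _ → write X, move L, go to B
B | Y_[_]XXX_   read _ → write X, move L, go to B
B | Y[_]XXXX_   read _ → write X, move L, go to B
B | [Y]XXXXX_   read Y → write Y, move R, go to B
B | Y[X]XXXX_   read X → write _, move R, go to B
B | Y_[X]XXX_   read X → write _, move R, go to B
B | Y__[X]XX_   read X → write _, move R, go to B
B | Y___[X]X_   read X → write _, move R, go to B
B | Y____[X]_   read X → write _, move R, go to B
B | Y_____[_]
After 28 steps: state B, head at 6, tape Y.

state B, head at 6, tape Y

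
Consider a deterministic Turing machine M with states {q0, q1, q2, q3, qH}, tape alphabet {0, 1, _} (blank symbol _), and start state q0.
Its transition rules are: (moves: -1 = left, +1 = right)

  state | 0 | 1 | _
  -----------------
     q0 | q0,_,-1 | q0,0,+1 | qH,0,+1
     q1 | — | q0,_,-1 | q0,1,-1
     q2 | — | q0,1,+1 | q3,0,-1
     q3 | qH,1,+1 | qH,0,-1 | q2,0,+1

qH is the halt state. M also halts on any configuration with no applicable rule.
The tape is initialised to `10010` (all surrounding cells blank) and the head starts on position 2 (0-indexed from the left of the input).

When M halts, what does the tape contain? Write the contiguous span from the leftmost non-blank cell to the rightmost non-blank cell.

00_10

q0 | 10[0]10   read 0 → write _, move -1, go to q0
q0 | 1[0]_10   read 0 → write _, move -1, go to q0
q0 | [1]__10   read 1 → write 0, move +1, go to q0
q0 | 0[_]_10   read _ → write 0, move +1, go to qH
qH | 00[_]10
The non-blank tape span at halt is 00_10.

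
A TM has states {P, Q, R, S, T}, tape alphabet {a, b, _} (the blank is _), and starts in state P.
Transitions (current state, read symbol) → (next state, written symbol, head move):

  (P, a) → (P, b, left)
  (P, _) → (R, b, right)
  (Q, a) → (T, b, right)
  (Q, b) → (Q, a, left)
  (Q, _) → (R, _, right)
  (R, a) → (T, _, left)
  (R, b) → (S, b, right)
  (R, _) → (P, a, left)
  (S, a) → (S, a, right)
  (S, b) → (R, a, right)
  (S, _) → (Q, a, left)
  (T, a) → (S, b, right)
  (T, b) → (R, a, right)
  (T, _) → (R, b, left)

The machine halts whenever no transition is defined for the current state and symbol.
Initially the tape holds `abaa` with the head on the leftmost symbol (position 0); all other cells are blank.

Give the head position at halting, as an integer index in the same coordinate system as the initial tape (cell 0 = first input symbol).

-4

P | _____[a]baa   read a → write b, move left, go to P
P | ____[_]bbaa   read _ → write b, move right, go to R
R | ____b[b]baa   read b → write b, move right, go to S
S | ____bb[b]aa   read b → write a, move right, go to R
R | ____bba[a]a   read a → write _, move left, go to T
T | ____bb[a]_a   read a → write b, move right, go to S
S | ____bbb[_]a   read _ → write a, move left, go to Q
Q | ____bb[b]aa   read b → write a, move left, go to Q
Q | ____b[b]aaa   read b → write a, move left, go to Q
Q | ____[b]aaaa   read b → write a, move left, go to Q
Q | ___[_]aaaaa   read _ → write _, move right, go to R
R | ____[a]aaaa   read a → write _, move left, go to T
T | ___[_]_aaaa   read _ → write b, move left, go to R
R | __[_]b_aaaa   read _ → write a, move left, go to P
P | _[_]ab_aaaa   read _ → write b, move right, go to R
R | _b[a]b_aaaa   read a → write _, move left, go to T
T | _[b]_b_aaaa   read b → write a, move right, go to R
R | _a[_]b_aaaa   read _ → write a, move left, go to P
P | _[a]ab_aaaa   read a → write b, move left, go to P
P | [_]bab_aaaa   read _ → write b, move right, go to R
R | b[b]ab_aaaa   read b → write b, move right, go to S
S | bb[a]b_aaaa   read a → write a, move right, go to S
S | bba[b]_aaaa   read b → write a, move right, go to R
R | bbaa[_]aaaa   read _ → write a, move left, go to P
P | bba[a]aaaaa   read a → write b, move left, go to P
P | bb[a]baaaaa   read a → write b, move left, go to P
P | b[b]bbaaaaa
At halt the head is at cell -4.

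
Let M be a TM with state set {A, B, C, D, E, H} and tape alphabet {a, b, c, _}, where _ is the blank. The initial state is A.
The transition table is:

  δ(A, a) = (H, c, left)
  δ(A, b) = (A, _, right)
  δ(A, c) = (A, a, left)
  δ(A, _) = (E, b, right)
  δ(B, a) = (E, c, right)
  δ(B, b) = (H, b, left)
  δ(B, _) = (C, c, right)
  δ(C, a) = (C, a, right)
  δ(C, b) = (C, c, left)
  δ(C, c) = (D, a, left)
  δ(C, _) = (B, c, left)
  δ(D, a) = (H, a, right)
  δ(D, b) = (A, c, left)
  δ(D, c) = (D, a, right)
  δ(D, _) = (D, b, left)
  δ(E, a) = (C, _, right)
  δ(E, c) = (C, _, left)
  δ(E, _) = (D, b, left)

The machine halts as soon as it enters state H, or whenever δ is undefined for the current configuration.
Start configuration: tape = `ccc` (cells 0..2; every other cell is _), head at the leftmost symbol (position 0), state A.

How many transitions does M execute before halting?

14

A | ____[c]cc   read c → write a, move left, go to A
A | ___[_]acc   read _ → write b, move right, go to E
E | ___b[a]cc   read a → write _, move right, go to C
C | ___b_[c]c   read c → write a, move left, go to D
D | ___b[_]ac   read _ → write b, move left, go to D
D | ___[b]bac   read b → write c, move left, go to A
A | __[_]cbac   read _ → write b, move right, go to E
E | __b[c]bac   read c → write _, move left, go to C
C | __[b]_bac   read b → write c, move left, go to C
C | _[_]c_bac   read _ → write c, move left, go to B
B | [_]cc_bac   read _ → write c, move right, go to C
C | c[c]c_bac   read c → write a, move left, go to D
D | [c]ac_bac   read c → write a, move right, go to D
D | a[a]c_bac   read a → write a, move right, go to H
H | aa[c]_bac
M halts after 14 transitions.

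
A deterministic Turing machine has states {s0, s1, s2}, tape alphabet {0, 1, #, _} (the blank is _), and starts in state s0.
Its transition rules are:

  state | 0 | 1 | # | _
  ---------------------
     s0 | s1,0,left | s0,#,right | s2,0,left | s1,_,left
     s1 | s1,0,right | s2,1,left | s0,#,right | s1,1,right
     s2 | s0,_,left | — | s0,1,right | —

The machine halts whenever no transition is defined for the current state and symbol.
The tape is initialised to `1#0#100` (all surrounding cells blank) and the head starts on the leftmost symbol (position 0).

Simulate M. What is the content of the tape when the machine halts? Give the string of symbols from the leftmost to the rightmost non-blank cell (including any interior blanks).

100#100

s0 | _[1]#0#100   read 1 → write #, move right, go to s0
s0 | _#[#]0#100   read # → write 0, move left, go to s2
s2 | _[#]00#100   read # → write 1, move right, go to s0
s0 | _1[0]0#100   read 0 → write 0, move left, go to s1
s1 | _[1]00#100   read 1 → write 1, move left, go to s2
s2 | [_]100#100
The non-blank tape span at halt is 100#100.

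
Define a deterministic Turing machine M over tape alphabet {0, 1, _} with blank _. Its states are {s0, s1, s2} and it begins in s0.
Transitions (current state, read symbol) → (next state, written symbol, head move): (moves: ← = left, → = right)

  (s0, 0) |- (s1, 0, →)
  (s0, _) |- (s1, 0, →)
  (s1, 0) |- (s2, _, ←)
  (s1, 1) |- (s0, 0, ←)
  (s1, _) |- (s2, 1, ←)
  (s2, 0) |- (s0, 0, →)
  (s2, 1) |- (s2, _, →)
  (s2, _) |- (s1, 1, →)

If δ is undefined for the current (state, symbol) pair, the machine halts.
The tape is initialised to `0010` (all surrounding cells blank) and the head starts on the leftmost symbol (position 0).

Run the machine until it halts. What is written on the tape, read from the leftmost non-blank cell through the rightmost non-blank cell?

state=s0 head=0 tape=[0]010_   (s0,0)→(s1,0,→)
state=s1 head=1 tape=0[0]10_   (s1,0)→(s2,_,←)
state=s2 head=0 tape=[0]_10_   (s2,0)→(s0,0,→)
state=s0 head=1 tape=0[_]10_   (s0,_)→(s1,0,→)
state=s1 head=2 tape=00[1]0_   (s1,1)→(s0,0,←)
state=s0 head=1 tape=0[0]00_   (s0,0)→(s1,0,→)
state=s1 head=2 tape=00[0]0_   (s1,0)→(s2,_,←)
state=s2 head=1 tape=0[0]_0_   (s2,0)→(s0,0,→)
state=s0 head=2 tape=00[_]0_   (s0,_)→(s1,0,→)
state=s1 head=3 tape=000[0]_   (s1,0)→(s2,_,←)
state=s2 head=2 tape=00[0]__   (s2,0)→(s0,0,→)
state=s0 head=3 tape=000[_]_   (s0,_)→(s1,0,→)
state=s1 head=4 tape=0000[_]   (s1,_)→(s2,1,←)
state=s2 head=3 tape=000[0]1   (s2,0)→(s0,0,→)
state=s0 head=4 tape=0000[1]
The non-blank tape span at halt is 00001.

00001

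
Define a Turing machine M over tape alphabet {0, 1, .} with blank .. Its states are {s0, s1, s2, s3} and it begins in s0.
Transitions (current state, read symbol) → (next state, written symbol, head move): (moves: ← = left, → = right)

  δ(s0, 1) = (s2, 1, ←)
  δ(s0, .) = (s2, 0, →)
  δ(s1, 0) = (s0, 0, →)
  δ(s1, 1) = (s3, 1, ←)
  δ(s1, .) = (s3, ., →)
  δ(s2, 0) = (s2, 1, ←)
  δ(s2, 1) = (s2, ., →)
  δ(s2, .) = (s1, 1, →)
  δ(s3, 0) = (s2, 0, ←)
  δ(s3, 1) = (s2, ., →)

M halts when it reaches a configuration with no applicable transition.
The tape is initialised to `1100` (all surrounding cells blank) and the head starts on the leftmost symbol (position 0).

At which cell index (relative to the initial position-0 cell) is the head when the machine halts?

6

state=s0 head=0 tape=.[1]100...   (s0,1)→(s2,1,←)
state=s2 head=-1 tape=[.]1100...   (s2,.)→(s1,1,→)
state=s1 head=0 tape=1[1]100...   (s1,1)→(s3,1,←)
state=s3 head=-1 tape=[1]1100...   (s3,1)→(s2,.,→)
state=s2 head=0 tape=.[1]100...   (s2,1)→(s2,.,→)
state=s2 head=1 tape=..[1]00...   (s2,1)→(s2,.,→)
state=s2 head=2 tape=...[0]0...   (s2,0)→(s2,1,←)
state=s2 head=1 tape=..[.]10...   (s2,.)→(s1,1,→)
state=s1 head=2 tape=..1[1]0...   (s1,1)→(s3,1,←)
state=s3 head=1 tape=..[1]10...   (s3,1)→(s2,.,→)
state=s2 head=2 tape=...[1]0...   (s2,1)→(s2,.,→)
state=s2 head=3 tape=....[0]...   (s2,0)→(s2,1,←)
state=s2 head=2 tape=...[.]1...   (s2,.)→(s1,1,→)
state=s1 head=3 tape=...1[1]...   (s1,1)→(s3,1,←)
state=s3 head=2 tape=...[1]1...   (s3,1)→(s2,.,→)
state=s2 head=3 tape=....[1]...   (s2,1)→(s2,.,→)
state=s2 head=4 tape=.....[.]..   (s2,.)→(s1,1,→)
state=s1 head=5 tape=.....1[.].   (s1,.)→(s3,.,→)
state=s3 head=6 tape=.....1.[.]
At halt the head is at cell 6.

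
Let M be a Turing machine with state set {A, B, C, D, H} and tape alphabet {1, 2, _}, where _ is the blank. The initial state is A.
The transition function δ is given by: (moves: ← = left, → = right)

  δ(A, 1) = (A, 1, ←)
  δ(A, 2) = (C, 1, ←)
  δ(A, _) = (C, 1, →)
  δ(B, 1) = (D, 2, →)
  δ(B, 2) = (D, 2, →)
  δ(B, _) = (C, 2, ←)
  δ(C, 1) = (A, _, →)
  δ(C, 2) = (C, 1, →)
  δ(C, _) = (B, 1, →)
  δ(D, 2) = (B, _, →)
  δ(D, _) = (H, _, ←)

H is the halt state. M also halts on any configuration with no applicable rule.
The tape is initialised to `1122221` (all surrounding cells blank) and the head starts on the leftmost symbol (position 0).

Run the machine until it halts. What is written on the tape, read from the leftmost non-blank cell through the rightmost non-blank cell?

1112_2_2

state=A head=0 tape=_[1]122221_   (A,1)→(A,1,←)
state=A head=-1 tape=[_]1122221_   (A,_)→(C,1,→)
state=C head=0 tape=1[1]122221_   (C,1)→(A,_,→)
state=A head=1 tape=1_[1]22221_   (A,1)→(A,1,←)
state=A head=0 tape=1[_]122221_   (A,_)→(C,1,→)
state=C head=1 tape=11[1]22221_   (C,1)→(A,_,→)
state=A head=2 tape=11_[2]2221_   (A,2)→(C,1,←)
state=C head=1 tape=11[_]12221_   (C,_)→(B,1,→)
state=B head=2 tape=111[1]2221_   (B,1)→(D,2,→)
state=D head=3 tape=1112[2]221_   (D,2)→(B,_,→)
state=B head=4 tape=1112_[2]21_   (B,2)→(D,2,→)
state=D head=5 tape=1112_2[2]1_   (D,2)→(B,_,→)
state=B head=6 tape=1112_2_[1]_   (B,1)→(D,2,→)
state=D head=7 tape=1112_2_2[_]   (D,_)→(H,_,←)
state=H head=6 tape=1112_2_[2]_
The non-blank tape span at halt is 1112_2_2.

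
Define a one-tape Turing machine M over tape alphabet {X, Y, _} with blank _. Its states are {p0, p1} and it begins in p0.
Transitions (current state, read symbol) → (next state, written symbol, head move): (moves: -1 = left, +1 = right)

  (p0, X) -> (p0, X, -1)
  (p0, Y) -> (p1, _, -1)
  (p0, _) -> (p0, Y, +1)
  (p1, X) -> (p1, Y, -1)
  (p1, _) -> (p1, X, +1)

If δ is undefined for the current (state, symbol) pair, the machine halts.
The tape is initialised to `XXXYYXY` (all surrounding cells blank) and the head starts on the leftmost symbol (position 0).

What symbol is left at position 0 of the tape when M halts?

Y

p0 | ___[X]XXYYXY   read X → write X, move -1, go to p0
p0 | __[_]XXXYYXY   read _ → write Y, move +1, go to p0
p0 | __Y[X]XXYYXY   read X → write X, move -1, go to p0
p0 | __[Y]XXXYYXY   read Y → write _, move -1, go to p1
p1 | _[_]_XXXYYXY   read _ → write X, move +1, go to p1
p1 | _X[_]XXXYYXY   read _ → write X, move +1, go to p1
p1 | _XX[X]XXYYXY   read X → write Y, move -1, go to p1
p1 | _X[X]YXXYYXY   read X → write Y, move -1, go to p1
p1 | _[X]YYXXYYXY   read X → write Y, move -1, go to p1
p1 | [_]YYYXXYYXY   read _ → write X, move +1, go to p1
p1 | X[Y]YYXXYYXY
Cell 0 holds Y when M halts.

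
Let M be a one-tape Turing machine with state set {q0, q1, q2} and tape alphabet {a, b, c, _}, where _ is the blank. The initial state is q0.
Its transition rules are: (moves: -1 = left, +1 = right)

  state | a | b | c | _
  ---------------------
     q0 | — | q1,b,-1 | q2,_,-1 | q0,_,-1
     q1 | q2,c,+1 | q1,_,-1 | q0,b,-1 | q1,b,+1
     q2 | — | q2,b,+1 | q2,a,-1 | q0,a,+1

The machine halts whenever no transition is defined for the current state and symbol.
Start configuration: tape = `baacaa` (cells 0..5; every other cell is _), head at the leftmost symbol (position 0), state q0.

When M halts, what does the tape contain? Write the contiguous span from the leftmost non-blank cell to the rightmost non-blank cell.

bbbcacaa

q0 | __[b]aacaa   read b → write b, move -1, go to q1
q1 | _[_]baacaa   read _ → write b, move +1, go to q1
q1 | _b[b]aacaa   read b → write _, move -1, go to q1
q1 | _[b]_aacaa   read b → write _, move -1, go to q1
q1 | [_]__aacaa   read _ → write b, move +1, go to q1
q1 | b[_]_aacaa   read _ → write b, move +1, go to q1
q1 | bb[_]aacaa   read _ → write b, move +1, go to q1
q1 | bbb[a]acaa   read a → write c, move +1, go to q2
q2 | bbbc[a]caa
The non-blank tape span at halt is bbbcacaa.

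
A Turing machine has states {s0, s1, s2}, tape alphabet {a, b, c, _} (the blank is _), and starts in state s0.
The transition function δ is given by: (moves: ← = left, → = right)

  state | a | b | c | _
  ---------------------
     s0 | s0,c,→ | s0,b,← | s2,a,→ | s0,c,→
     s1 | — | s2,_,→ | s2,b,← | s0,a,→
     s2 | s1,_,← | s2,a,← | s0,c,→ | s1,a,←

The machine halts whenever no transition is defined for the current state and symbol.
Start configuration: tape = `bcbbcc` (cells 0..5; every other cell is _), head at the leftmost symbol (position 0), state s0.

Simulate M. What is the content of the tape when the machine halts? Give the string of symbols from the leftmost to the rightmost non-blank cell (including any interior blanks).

s0 | __[b]cbbcc   read b → write b, move ←, go to s0
s0 | _[_]bcbbcc   read _ → write c, move →, go to s0
s0 | _c[b]cbbcc   read b → write b, move ←, go to s0
s0 | _[c]bcbbcc   read c → write a, move →, go to s2
s2 | _a[b]cbbcc   read b → write a, move ←, go to s2
s2 | _[a]acbbcc   read a → write _, move ←, go to s1
s1 | [_]_acbbcc   read _ → write a, move →, go to s0
s0 | a[_]acbbcc   read _ → write c, move →, go to s0
s0 | ac[a]cbbcc   read a → write c, move →, go to s0
s0 | acc[c]bbcc   read c → write a, move →, go to s2
s2 | acca[b]bcc   read b → write a, move ←, go to s2
s2 | acc[a]abcc   read a → write _, move ←, go to s1
s1 | ac[c]_abcc   read c → write b, move ←, go to s2
s2 | a[c]b_abcc   read c → write c, move →, go to s0
s0 | ac[b]_abcc   read b → write b, move ←, go to s0
s0 | a[c]b_abcc   read c → write a, move →, go to s2
s2 | aa[b]_abcc   read b → write a, move ←, go to s2
s2 | a[a]a_abcc   read a → write _, move ←, go to s1
s1 | [a]_a_abcc
The non-blank tape span at halt is a_a_abcc.

a_a_abcc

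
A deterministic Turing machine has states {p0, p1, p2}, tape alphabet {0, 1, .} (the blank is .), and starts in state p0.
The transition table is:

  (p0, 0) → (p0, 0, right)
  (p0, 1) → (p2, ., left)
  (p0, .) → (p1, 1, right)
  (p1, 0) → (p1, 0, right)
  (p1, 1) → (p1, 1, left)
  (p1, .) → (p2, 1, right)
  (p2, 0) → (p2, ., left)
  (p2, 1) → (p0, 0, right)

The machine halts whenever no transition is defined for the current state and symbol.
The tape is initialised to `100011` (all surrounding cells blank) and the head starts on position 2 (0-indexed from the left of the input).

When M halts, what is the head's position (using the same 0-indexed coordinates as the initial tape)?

p0 | 10[0]011   read 0 → write 0, move right, go to p0
p0 | 100[0]11   read 0 → write 0, move right, go to p0
p0 | 1000[1]1   read 1 → write ., move left, go to p2
p2 | 100[0].1   read 0 → write ., move left, go to p2
p2 | 10[0]..1   read 0 → write ., move left, go to p2
p2 | 1[0]...1   read 0 → write ., move left, go to p2
p2 | [1]....1   read 1 → write 0, move right, go to p0
p0 | 0[.]...1   read . → write 1, move right, go to p1
p1 | 01[.]..1   read . → write 1, move right, go to p2
p2 | 011[.].1
At halt the head is at cell 3.

3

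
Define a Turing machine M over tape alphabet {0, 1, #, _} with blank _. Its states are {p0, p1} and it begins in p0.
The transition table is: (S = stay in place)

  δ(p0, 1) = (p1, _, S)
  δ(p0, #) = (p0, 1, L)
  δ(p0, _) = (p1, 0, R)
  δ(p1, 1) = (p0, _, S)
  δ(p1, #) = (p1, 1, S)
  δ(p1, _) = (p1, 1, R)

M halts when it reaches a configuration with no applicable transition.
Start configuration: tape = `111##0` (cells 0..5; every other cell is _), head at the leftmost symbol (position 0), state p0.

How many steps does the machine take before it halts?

12

state=p0 head=0 tape=[1]11##0   (p0,1)→(p1,_,S)
state=p1 head=0 tape=[_]11##0   (p1,_)→(p1,1,R)
state=p1 head=1 tape=1[1]1##0   (p1,1)→(p0,_,S)
state=p0 head=1 tape=1[_]1##0   (p0,_)→(p1,0,R)
state=p1 head=2 tape=10[1]##0   (p1,1)→(p0,_,S)
state=p0 head=2 tape=10[_]##0   (p0,_)→(p1,0,R)
state=p1 head=3 tape=100[#]#0   (p1,#)→(p1,1,S)
state=p1 head=3 tape=100[1]#0   (p1,1)→(p0,_,S)
state=p0 head=3 tape=100[_]#0   (p0,_)→(p1,0,R)
state=p1 head=4 tape=1000[#]0   (p1,#)→(p1,1,S)
state=p1 head=4 tape=1000[1]0   (p1,1)→(p0,_,S)
state=p0 head=4 tape=1000[_]0   (p0,_)→(p1,0,R)
state=p1 head=5 tape=10000[0]
M halts after 12 transitions.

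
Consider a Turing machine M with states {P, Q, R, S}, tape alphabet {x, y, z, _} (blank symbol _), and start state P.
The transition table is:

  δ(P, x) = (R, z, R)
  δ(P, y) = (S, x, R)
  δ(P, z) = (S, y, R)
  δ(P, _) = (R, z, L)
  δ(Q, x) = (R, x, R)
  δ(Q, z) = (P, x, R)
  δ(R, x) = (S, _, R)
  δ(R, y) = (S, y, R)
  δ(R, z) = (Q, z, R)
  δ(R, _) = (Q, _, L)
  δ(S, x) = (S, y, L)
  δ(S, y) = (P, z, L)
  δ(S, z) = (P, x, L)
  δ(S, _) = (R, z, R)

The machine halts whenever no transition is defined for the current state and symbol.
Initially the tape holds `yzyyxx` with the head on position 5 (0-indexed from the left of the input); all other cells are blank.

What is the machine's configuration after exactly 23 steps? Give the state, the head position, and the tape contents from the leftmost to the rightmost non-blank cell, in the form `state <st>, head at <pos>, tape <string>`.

state R, head at -2, tape zzyyyyxx

P | __yzyyx[x]_   read x → write z, move R, go to R
R | __yzyyxz[_]   read _ → write _, move L, go to Q
Q | __yzyyx[z]_   read z → write x, move R, go to P
P | __yzyyxx[_]   read _ → write z, move L, go to R
R | __yzyyx[x]z   read x → write _, move R, go to S
S | __yzyyx_[z]   read z → write x, move L, go to P
P | __yzyyx[_]x   read _ → write z, move L, go to R
R | __yzyy[x]zx   read x → write _, move R, go to S
S | __yzyy_[z]x   read z → write x, move L, go to P
P | __yzyy[_]xx   read _ → write z, move L, go to R
R | __yzy[y]zxx   read y → write y, move R, go to S
S | __yzyy[z]xx   read z → write x, move L, go to P
P | __yzy[y]xxx   read y → write x, move R, go to S
S | __yzyx[x]xx   read x → write y, move L, go to S
S | __yzy[x]yxx   read x → write y, move L, go to S
S | __yz[y]yyxx   read y → write z, move L, go to P
P | __y[z]zyyxx   read z → write y, move R, go to S
S | __yy[z]yyxx   read z → write x, move L, go to P
P | __y[y]xyyxx   read y → write x, move R, go to S
S | __yx[x]yyxx   read x → write y, move L, go to S
S | __y[x]yyyxx   read x → write y, move L, go to S
S | __[y]yyyyxx   read y → write z, move L, go to P
P | _[_]zyyyyxx   read _ → write z, move L, go to R
R | [_]zzyyyyxx
After 23 steps: state R, head at -2, tape zzyyyyxx.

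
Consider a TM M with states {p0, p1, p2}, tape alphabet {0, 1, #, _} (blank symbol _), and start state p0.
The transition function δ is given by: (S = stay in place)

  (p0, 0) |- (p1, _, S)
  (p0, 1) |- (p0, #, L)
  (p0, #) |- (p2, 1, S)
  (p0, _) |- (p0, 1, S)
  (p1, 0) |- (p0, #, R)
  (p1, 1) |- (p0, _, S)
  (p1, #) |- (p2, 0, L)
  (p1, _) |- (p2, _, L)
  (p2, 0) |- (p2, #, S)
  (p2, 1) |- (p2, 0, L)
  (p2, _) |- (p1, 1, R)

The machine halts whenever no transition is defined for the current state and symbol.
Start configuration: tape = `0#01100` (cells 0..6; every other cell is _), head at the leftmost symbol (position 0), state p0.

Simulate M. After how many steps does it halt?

16

p0 | ___[0]#01100   read 0 → write _, move S, go to p1
p1 | ___[_]#01100   read _ → write _, move L, go to p2
p2 | __[_]_#01100   read _ → write 1, move R, go to p1
p1 | __1[_]#01100   read _ → write _, move L, go to p2
p2 | __[1]_#01100   read 1 → write 0, move L, go to p2
p2 | _[_]0_#01100   read _ → write 1, move R, go to p1
p1 | _1[0]_#01100   read 0 → write #, move R, go to p0
p0 | _1#[_]#01100   read _ → write 1, move S, go to p0
p0 | _1#[1]#01100   read 1 → write #, move L, go to p0
p0 | _1[#]##01100   read # → write 1, move S, go to p2
p2 | _1[1]##01100   read 1 → write 0, move L, go to p2
p2 | _[1]0##01100   read 1 → write 0, move L, go to p2
p2 | [_]00##01100   read _ → write 1, move R, go to p1
p1 | 1[0]0##01100   read 0 → write #, move R, go to p0
p0 | 1#[0]##01100   read 0 → write _, move S, go to p1
p1 | 1#[_]##01100   read _ → write _, move L, go to p2
p2 | 1[#]_##01100
M halts after 16 transitions.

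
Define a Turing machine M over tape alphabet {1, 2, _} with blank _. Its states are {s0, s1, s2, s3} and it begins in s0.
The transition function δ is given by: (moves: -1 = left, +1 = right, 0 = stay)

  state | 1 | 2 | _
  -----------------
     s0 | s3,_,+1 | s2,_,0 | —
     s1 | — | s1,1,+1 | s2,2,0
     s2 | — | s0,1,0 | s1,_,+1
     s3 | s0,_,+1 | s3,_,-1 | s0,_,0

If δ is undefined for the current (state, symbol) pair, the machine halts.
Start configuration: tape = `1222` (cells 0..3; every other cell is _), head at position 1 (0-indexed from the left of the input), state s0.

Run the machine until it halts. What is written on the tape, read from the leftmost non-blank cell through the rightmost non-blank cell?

1_11

s0 | 1[2]22__   read 2 → write _, move 0, go to s2
s2 | 1[_]22__   read _ → write _, move +1, go to s1
s1 | 1_[2]2__   read 2 → write 1, move +1, go to s1
s1 | 1_1[2]__   read 2 → write 1, move +1, go to s1
s1 | 1_11[_]_   read _ → write 2, move 0, go to s2
s2 | 1_11[2]_   read 2 → write 1, move 0, go to s0
s0 | 1_11[1]_   read 1 → write _, move +1, go to s3
s3 | 1_11_[_]   read _ → write _, move 0, go to s0
s0 | 1_11_[_]
The non-blank tape span at halt is 1_11.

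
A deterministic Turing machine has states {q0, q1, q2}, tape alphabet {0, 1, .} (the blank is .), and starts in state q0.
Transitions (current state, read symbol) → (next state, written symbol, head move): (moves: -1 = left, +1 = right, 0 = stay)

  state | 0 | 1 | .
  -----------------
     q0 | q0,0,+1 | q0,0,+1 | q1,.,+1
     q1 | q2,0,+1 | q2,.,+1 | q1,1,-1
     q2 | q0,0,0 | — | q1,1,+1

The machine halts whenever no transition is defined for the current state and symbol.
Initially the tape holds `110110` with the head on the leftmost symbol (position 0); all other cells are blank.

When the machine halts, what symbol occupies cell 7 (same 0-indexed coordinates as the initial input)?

state=q0 head=0 tape=[1]10110..   (q0,1)→(q0,0,+1)
state=q0 head=1 tape=0[1]0110..   (q0,1)→(q0,0,+1)
state=q0 head=2 tape=00[0]110..   (q0,0)→(q0,0,+1)
state=q0 head=3 tape=000[1]10..   (q0,1)→(q0,0,+1)
state=q0 head=4 tape=0000[1]0..   (q0,1)→(q0,0,+1)
state=q0 head=5 tape=00000[0]..   (q0,0)→(q0,0,+1)
state=q0 head=6 tape=000000[.].   (q0,.)→(q1,.,+1)
state=q1 head=7 tape=000000.[.]   (q1,.)→(q1,1,-1)
state=q1 head=6 tape=000000[.]1   (q1,.)→(q1,1,-1)
state=q1 head=5 tape=00000[0]11   (q1,0)→(q2,0,+1)
state=q2 head=6 tape=000000[1]1
Cell 7 holds 1 when M halts.

1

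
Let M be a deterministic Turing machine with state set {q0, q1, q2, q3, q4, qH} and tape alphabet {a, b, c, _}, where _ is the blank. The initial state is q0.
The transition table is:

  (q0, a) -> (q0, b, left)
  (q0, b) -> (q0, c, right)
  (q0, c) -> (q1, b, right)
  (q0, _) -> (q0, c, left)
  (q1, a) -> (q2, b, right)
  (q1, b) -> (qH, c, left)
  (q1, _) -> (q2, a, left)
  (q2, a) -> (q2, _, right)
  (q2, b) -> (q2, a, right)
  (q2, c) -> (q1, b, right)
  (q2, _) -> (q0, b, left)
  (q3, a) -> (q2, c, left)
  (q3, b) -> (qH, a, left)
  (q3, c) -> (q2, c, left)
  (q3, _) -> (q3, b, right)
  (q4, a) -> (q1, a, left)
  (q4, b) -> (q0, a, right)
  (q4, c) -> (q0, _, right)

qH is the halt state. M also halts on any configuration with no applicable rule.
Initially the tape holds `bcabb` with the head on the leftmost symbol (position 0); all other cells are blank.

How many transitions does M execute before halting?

14

state=q0 head=0 tape=[b]cabb__   (q0,b)→(q0,c,right)
state=q0 head=1 tape=c[c]abb__   (q0,c)→(q1,b,right)
state=q1 head=2 tape=cb[a]bb__   (q1,a)→(q2,b,right)
state=q2 head=3 tape=cbb[b]b__   (q2,b)→(q2,a,right)
state=q2 head=4 tape=cbba[b]__   (q2,b)→(q2,a,right)
state=q2 head=5 tape=cbbaa[_]_   (q2,_)→(q0,b,left)
state=q0 head=4 tape=cbba[a]b_   (q0,a)→(q0,b,left)
state=q0 head=3 tape=cbb[a]bb_   (q0,a)→(q0,b,left)
state=q0 head=2 tape=cb[b]bbb_   (q0,b)→(q0,c,right)
state=q0 head=3 tape=cbc[b]bb_   (q0,b)→(q0,c,right)
state=q0 head=4 tape=cbcc[b]b_   (q0,b)→(q0,c,right)
state=q0 head=5 tape=cbccc[b]_   (q0,b)→(q0,c,right)
state=q0 head=6 tape=cbcccc[_]   (q0,_)→(q0,c,left)
state=q0 head=5 tape=cbccc[c]c   (q0,c)→(q1,b,right)
state=q1 head=6 tape=cbcccb[c]
M halts after 14 transitions.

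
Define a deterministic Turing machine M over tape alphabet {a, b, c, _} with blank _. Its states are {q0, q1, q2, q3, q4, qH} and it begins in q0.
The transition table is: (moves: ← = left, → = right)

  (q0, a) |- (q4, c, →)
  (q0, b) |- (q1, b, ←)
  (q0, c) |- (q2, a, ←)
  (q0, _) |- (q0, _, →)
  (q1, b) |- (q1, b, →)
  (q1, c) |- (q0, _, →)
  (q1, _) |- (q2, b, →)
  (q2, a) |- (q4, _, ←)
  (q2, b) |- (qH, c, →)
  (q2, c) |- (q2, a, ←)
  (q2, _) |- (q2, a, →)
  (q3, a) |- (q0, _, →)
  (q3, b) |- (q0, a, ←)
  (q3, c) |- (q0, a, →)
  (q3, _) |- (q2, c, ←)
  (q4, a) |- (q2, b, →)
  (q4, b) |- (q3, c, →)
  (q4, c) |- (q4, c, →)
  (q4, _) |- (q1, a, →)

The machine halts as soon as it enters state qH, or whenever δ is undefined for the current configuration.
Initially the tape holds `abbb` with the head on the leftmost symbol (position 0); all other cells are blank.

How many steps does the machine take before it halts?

state=q0 head=0 tape=_[a]bbb_   (q0,a)→(q4,c,→)
state=q4 head=1 tape=_c[b]bb_   (q4,b)→(q3,c,→)
state=q3 head=2 tape=_cc[b]b_   (q3,b)→(q0,a,←)
state=q0 head=1 tape=_c[c]ab_   (q0,c)→(q2,a,←)
state=q2 head=0 tape=_[c]aab_   (q2,c)→(q2,a,←)
state=q2 head=-1 tape=[_]aaab_   (q2,_)→(q2,a,→)
state=q2 head=0 tape=a[a]aab_   (q2,a)→(q4,_,←)
state=q4 head=-1 tape=[a]_aab_   (q4,a)→(q2,b,→)
state=q2 head=0 tape=b[_]aab_   (q2,_)→(q2,a,→)
state=q2 head=1 tape=ba[a]ab_   (q2,a)→(q4,_,←)
state=q4 head=0 tape=b[a]_ab_   (q4,a)→(q2,b,→)
state=q2 head=1 tape=bb[_]ab_   (q2,_)→(q2,a,→)
state=q2 head=2 tape=bba[a]b_   (q2,a)→(q4,_,←)
state=q4 head=1 tape=bb[a]_b_   (q4,a)→(q2,b,→)
state=q2 head=2 tape=bbb[_]b_   (q2,_)→(q2,a,→)
state=q2 head=3 tape=bbba[b]_   (q2,b)→(qH,c,→)
state=qH head=4 tape=bbbac[_]
M halts after 16 transitions.

16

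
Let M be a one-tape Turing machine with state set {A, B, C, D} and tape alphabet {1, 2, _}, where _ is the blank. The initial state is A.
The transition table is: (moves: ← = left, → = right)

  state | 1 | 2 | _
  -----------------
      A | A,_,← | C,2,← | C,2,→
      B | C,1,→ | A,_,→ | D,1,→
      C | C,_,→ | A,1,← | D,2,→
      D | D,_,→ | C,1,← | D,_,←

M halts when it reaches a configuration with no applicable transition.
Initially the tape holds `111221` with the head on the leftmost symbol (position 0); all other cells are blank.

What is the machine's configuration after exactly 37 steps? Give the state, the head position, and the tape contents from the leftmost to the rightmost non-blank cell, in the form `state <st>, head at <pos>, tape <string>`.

state C, head at -1, tape 21211

state=A head=0 tape=__[1]11221_   (A,1)→(A,_,←)
state=A head=-1 tape=_[_]_11221_   (A,_)→(C,2,→)
state=C head=0 tape=_2[_]11221_   (C,_)→(D,2,→)
state=D head=1 tape=_22[1]1221_   (D,1)→(D,_,→)
state=D head=2 tape=_22_[1]221_   (D,1)→(D,_,→)
state=D head=3 tape=_22__[2]21_   (D,2)→(C,1,←)
state=C head=2 tape=_22_[_]121_   (C,_)→(D,2,→)
state=D head=3 tape=_22_2[1]21_   (D,1)→(D,_,→)
state=D head=4 tape=_22_2_[2]1_   (D,2)→(C,1,←)
state=C head=3 tape=_22_2[_]11_   (C,_)→(D,2,→)
state=D head=4 tape=_22_22[1]1_   (D,1)→(D,_,→)
state=D head=5 tape=_22_22_[1]_   (D,1)→(D,_,→)
state=D head=6 tape=_22_22__[_]   (D,_)→(D,_,←)
state=D head=5 tape=_22_22_[_]_   (D,_)→(D,_,←)
state=D head=4 tape=_22_22[_]__   (D,_)→(D,_,←)
state=D head=3 tape=_22_2[2]___   (D,2)→(C,1,←)
state=C head=2 tape=_22_[2]1___   (C,2)→(A,1,←)
state=A head=1 tape=_22[_]11___   (A,_)→(C,2,→)
state=C head=2 tape=_222[1]1___   (C,1)→(C,_,→)
state=C head=3 tape=_222_[1]___   (C,1)→(C,_,→)
state=C head=4 tape=_222__[_]__   (C,_)→(D,2,→)
state=D head=5 tape=_222__2[_]_   (D,_)→(D,_,←)
state=D head=4 tape=_222__[2]__   (D,2)→(C,1,←)
state=C head=3 tape=_222_[_]1__   (C,_)→(D,2,→)
state=D head=4 tape=_222_2[1]__   (D,1)→(D,_,→)
state=D head=5 tape=_222_2_[_]_   (D,_)→(D,_,←)
state=D head=4 tape=_222_2[_]__   (D,_)→(D,_,←)
state=D head=3 tape=_222_[2]___   (D,2)→(C,1,←)
state=C head=2 tape=_222[_]1___   (C,_)→(D,2,→)
state=D head=3 tape=_2222[1]___   (D,1)→(D,_,→)
state=D head=4 tape=_2222_[_]__   (D,_)→(D,_,←)
state=D head=3 tape=_2222[_]___   (D,_)→(D,_,←)
state=D head=2 tape=_222[2]____   (D,2)→(C,1,←)
state=C head=1 tape=_22[2]1____   (C,2)→(A,1,←)
state=A head=0 tape=_2[2]11____   (A,2)→(C,2,←)
state=C head=-1 tape=_[2]211____   (C,2)→(A,1,←)
state=A head=-2 tape=[_]1211____   (A,_)→(C,2,→)
state=C head=-1 tape=2[1]211____
After 37 steps: state C, head at -1, tape 21211.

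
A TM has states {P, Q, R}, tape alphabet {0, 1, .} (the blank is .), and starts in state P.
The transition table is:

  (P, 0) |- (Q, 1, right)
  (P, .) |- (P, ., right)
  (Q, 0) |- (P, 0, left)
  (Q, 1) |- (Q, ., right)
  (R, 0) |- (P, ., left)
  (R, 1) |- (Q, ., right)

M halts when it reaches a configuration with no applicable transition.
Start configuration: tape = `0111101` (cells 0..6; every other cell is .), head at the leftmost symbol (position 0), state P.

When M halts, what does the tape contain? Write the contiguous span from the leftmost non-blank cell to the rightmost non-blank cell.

1....1

state=P head=0 tape=[0]111101.   (P,0)→(Q,1,right)
state=Q head=1 tape=1[1]11101.   (Q,1)→(Q,.,right)
state=Q head=2 tape=1.[1]1101.   (Q,1)→(Q,.,right)
state=Q head=3 tape=1..[1]101.   (Q,1)→(Q,.,right)
state=Q head=4 tape=1...[1]01.   (Q,1)→(Q,.,right)
state=Q head=5 tape=1....[0]1.   (Q,0)→(P,0,left)
state=P head=4 tape=1...[.]01.   (P,.)→(P,.,right)
state=P head=5 tape=1....[0]1.   (P,0)→(Q,1,right)
state=Q head=6 tape=1....1[1].   (Q,1)→(Q,.,right)
state=Q head=7 tape=1....1.[.]
The non-blank tape span at halt is 1....1.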